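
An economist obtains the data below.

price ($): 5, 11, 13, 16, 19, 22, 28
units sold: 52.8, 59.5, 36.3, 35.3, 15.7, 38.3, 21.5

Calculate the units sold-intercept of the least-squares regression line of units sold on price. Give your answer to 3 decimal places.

n = 7, Σx = 114, Σy = 259.4, Σxy = 3698.1, Σx² = 2200
Sxx = Σx² − (Σx)²/n = 2200 − 1856.571429 = 343.428571
Sxy = Σxy − (Σx)(Σy)/n = 3698.1 − 4224.514286 = -526.414286
b = Sxy/Sxx = -526.414286/343.428571 = -1.532820
a = ȳ − b·x̄ = 37.057143 − (-1.532820)·16.285714 = 62.020216

62.020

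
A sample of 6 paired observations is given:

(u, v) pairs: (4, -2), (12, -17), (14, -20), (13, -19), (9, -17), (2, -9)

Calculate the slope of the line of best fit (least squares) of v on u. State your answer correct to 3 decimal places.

-1.242

n = 6, Σx = 54, Σy = -84, Σxy = -910, Σx² = 610
Sxx = Σx² − (Σx)²/n = 610 − 486 = 124
Sxy = Σxy − (Σx)(Σy)/n = -910 − (-756) = -154
b = Sxy/Sxx = -154/124 = -1.241935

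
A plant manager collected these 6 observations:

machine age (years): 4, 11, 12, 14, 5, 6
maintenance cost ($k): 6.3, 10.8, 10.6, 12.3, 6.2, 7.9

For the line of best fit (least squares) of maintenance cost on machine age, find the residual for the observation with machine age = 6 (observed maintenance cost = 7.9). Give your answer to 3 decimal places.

0.500

n = 6, Σx = 52, Σy = 54.1, Σxy = 521.8, Σx² = 538
Sxx = Σx² − (Σx)²/n = 538 − 450.666667 = 87.333333
Sxy = Σxy − (Σx)(Σy)/n = 521.8 − 468.866667 = 52.933333
b = Sxy/Sxx = 52.933333/87.333333 = 0.606107
a = ȳ − b·x̄ = 9.016667 − 0.606107·8.666667 = 3.763740
ŷ(6) = 3.763740 + 0.606107·6 = 7.400382
residual = y − ŷ = 7.9 − 7.400382 = 0.499618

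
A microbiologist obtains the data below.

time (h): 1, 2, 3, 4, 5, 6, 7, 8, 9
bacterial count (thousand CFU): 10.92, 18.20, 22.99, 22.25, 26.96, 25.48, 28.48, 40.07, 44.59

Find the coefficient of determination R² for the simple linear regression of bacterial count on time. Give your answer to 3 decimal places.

n = 9, Σx = 45, Σy = 239.94, Σxy = 1414.2, Σx² = 285, Σy² = 7255.1444
Sxx = Σx² − (Σx)²/n = 285 − 225 = 60
Sxy = Σxy − (Σx)(Σy)/n = 1414.2 − 1199.7 = 214.5
Syy = Σy² − (Σy)²/n = 7255.1444 − 6396.8004 = 858.344
R² = Sxy²/(Sxx·Syy) = (214.5)²/(60·858.344) = 0.893392

0.893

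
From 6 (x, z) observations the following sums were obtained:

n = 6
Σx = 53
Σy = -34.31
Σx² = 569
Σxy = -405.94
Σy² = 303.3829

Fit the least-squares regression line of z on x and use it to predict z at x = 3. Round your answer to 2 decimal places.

Sxx = Σx² − (Σx)²/n = 569 − 468.166667 = 100.833333
Sxy = Σxy − (Σx)(Σy)/n = -405.94 − (-303.071667) = -102.868333
b = Sxy/Sxx = -102.868333/100.833333 = -1.020182
a = ȳ − b·x̄ = -5.718333 − (-1.020182)·8.833333 = 3.293273
ŷ(3) = a + b·3 = 3.293273 + (-1.020182)·3 = 0.232727

0.23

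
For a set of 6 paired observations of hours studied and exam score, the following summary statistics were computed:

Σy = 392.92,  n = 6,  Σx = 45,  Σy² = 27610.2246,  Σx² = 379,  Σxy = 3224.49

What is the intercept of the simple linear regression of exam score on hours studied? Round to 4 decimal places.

Sxx = Σx² − (Σx)²/n = 379 − 337.5 = 41.5
Sxy = Σxy − (Σx)(Σy)/n = 3224.49 − 2946.9 = 277.59
b = Sxy/Sxx = 277.59/41.5 = 6.688916
a = ȳ − b·x̄ = 65.486667 − 6.688916·7.5 = 15.319799

15.3198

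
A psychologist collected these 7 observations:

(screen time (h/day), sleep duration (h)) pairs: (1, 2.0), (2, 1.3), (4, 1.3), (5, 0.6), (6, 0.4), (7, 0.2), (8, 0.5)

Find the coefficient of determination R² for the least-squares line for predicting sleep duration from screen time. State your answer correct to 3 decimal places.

n = 7, Σx = 33, Σy = 6.3, Σxy = 20.6, Σx² = 195, Σy² = 8.19
Sxx = Σx² − (Σx)²/n = 195 − 155.571429 = 39.428571
Sxy = Σxy − (Σx)(Σy)/n = 20.6 − 29.7 = -9.1
Syy = Σy² − (Σy)²/n = 8.19 − 5.67 = 2.52
R² = Sxy²/(Sxx·Syy) = (-9.1)²/(39.428571·2.52) = 0.833434

0.833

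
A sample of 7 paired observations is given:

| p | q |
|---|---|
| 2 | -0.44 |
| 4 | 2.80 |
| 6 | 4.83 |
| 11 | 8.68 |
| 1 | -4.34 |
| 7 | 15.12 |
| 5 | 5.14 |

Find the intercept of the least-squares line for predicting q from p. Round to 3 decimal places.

-3.035

n = 7, Σx = 36, Σy = 31.79, Σxy = 261.98, Σx² = 252
Sxx = Σx² − (Σx)²/n = 252 − 185.142857 = 66.857143
Sxy = Σxy − (Σx)(Σy)/n = 261.98 − 163.491429 = 98.488571
b = Sxy/Sxx = 98.488571/66.857143 = 1.473120
a = ȳ − b·x̄ = 4.541429 − 1.473120·5.142857 = -3.034615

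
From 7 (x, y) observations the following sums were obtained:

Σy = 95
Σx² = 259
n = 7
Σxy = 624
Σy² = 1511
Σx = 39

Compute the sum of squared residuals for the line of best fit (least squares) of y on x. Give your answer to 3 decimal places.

Sxx = Σx² − (Σx)²/n = 259 − 217.285714 = 41.714286
Sxy = Σxy − (Σx)(Σy)/n = 624 − 529.285714 = 94.714286
Syy = Σy² − (Σy)²/n = 1511 − 1289.285714 = 221.714286
b = Sxy/Sxx = 94.714286/41.714286 = 2.270548
SSE = Syy − b·Sxy = 221.714286 − 2.270548·94.714286 = 6.660959

6.661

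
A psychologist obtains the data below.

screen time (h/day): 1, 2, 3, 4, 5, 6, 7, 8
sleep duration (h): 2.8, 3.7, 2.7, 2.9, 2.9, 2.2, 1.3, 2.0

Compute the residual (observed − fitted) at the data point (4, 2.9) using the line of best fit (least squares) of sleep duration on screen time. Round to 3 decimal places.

n = 8, Σx = 36, Σy = 20.5, Σxy = 82.7, Σx² = 204
Sxx = Σx² − (Σx)²/n = 204 − 162 = 42
Sxy = Σxy − (Σx)(Σy)/n = 82.7 − 92.25 = -9.55
b = Sxy/Sxx = -9.55/42 = -0.227381
a = ȳ − b·x̄ = 2.5625 − (-0.227381)·4.5 = 3.585714
ŷ(4) = 3.585714 + (-0.227381)·4 = 2.676190
residual = y − ŷ = 2.9 − 2.676190 = 0.223810

0.224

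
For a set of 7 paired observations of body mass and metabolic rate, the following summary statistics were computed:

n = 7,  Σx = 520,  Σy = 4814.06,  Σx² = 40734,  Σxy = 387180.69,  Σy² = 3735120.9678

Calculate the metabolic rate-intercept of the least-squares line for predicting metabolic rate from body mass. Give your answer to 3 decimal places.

Sxx = Σx² − (Σx)²/n = 40734 − 38628.571429 = 2105.428571
Sxy = Σxy − (Σx)(Σy)/n = 387180.69 − 357615.885714 = 29564.804286
b = Sxy/Sxx = 29564.804286/2105.428571 = 14.042179
a = ȳ − b·x̄ = 687.722857 − 14.042179·74.285714 = -355.410419

-355.410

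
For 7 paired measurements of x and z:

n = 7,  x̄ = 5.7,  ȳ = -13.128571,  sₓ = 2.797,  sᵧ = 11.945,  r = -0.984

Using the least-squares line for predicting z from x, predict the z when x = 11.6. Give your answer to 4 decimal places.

-37.9222

b = r · sᵧ/sₓ = -0.984 · 11.945/2.797 = -4.202317
a = ȳ − b·x̄ = -13.128571 − (-4.202317)·5.7 = 10.824635
ŷ(11.6) = a + b·11.6 = 10.824635 + (-4.202317)·11.6 = -37.922240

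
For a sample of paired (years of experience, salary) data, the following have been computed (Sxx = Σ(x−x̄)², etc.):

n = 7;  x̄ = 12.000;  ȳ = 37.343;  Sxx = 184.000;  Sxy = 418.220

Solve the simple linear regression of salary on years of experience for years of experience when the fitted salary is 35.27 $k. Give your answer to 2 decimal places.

11.09

b = Sxy/Sxx = 418.22/184 = 2.272935
a = ȳ − b·x̄ = 37.343 − 2.272935·12 = 10.067783
Set a + b·x = 35.27: x = (35.27 − 10.067783) / 2.272935 = 11.087963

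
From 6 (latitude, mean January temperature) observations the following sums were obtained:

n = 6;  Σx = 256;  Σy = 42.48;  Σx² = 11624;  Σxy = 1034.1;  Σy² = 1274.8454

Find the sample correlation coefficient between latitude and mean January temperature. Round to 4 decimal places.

Sxx = Σx² − (Σx)²/n = 11624 − 10922.666667 = 701.333333
Sxy = Σxy − (Σx)(Σy)/n = 1034.1 − 1812.48 = -778.38
Syy = Σy² − (Σy)²/n = 1274.8454 − 300.7584 = 974.087
r = Sxy/√(Sxx·Syy) = -778.38/√(683159.682667) = -778.38/826.534744 = -0.941739

-0.9417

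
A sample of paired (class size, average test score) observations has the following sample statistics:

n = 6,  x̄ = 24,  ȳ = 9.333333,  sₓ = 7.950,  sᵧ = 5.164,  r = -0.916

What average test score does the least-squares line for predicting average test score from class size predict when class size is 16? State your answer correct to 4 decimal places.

14.0933

b = r · sᵧ/sₓ = -0.916 · 5.164/7.95 = -0.594997
a = ȳ − b·x̄ = 9.333333 − (-0.594997)·24 = 23.613255
ŷ(16) = a + b·16 = 23.613255 + (-0.594997)·16 = 14.093307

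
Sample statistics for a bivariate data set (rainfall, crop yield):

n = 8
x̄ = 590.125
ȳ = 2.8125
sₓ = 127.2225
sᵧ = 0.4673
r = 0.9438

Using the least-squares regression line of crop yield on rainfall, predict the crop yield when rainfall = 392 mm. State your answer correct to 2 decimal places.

2.13

b = r · sᵧ/sₓ = 0.9438 · 0.4673/127.2225 = 0.003467
a = ȳ − b·x̄ = 2.8125 − 0.003467·590.125 = 0.766735
ŷ(392) = a + b·392 = 0.766735 + 0.003467·392 = 2.125667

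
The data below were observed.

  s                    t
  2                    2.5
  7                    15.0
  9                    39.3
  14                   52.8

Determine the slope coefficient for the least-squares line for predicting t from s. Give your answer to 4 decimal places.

4.4068

n = 4, Σx = 32, Σy = 109.6, Σxy = 1202.9, Σx² = 330
Sxx = Σx² − (Σx)²/n = 330 − 256 = 74
Sxy = Σxy − (Σx)(Σy)/n = 1202.9 − 876.8 = 326.1
b = Sxy/Sxx = 326.1/74 = 4.406757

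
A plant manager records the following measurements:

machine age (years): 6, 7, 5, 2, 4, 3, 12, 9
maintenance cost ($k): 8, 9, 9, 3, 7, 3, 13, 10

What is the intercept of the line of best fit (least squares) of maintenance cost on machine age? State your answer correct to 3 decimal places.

n = 8, Σx = 48, Σy = 62, Σxy = 445, Σx² = 364
Sxx = Σx² − (Σx)²/n = 364 − 288 = 76
Sxy = Σxy − (Σx)(Σy)/n = 445 − 372 = 73
b = Sxy/Sxx = 73/76 = 0.960526
a = ȳ − b·x̄ = 7.75 − 0.960526·6 = 1.986842

1.987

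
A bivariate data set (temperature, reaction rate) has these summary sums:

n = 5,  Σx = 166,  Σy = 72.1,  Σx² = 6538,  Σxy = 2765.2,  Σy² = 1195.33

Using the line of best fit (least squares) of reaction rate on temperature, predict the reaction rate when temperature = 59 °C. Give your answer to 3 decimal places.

Sxx = Σx² − (Σx)²/n = 6538 − 5511.2 = 1026.8
Sxy = Σxy − (Σx)(Σy)/n = 2765.2 − 2393.72 = 371.48
b = Sxy/Sxx = 371.48/1026.8 = 0.361784
a = ȳ − b·x̄ = 14.42 − 0.361784·33.2 = 2.408765
ŷ(59) = a + b·59 = 2.408765 + 0.361784·59 = 23.754032

23.754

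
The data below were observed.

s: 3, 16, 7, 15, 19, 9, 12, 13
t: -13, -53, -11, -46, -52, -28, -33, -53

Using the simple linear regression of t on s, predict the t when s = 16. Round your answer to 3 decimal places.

-49.206

n = 8, Σx = 94, Σy = -289, Σxy = -3979, Σx² = 1294
Sxx = Σx² − (Σx)²/n = 1294 − 1104.5 = 189.5
Sxy = Σxy − (Σx)(Σy)/n = -3979 − (-3395.75) = -583.25
b = Sxy/Sxx = -583.25/189.5 = -3.077836
a = ȳ − b·x̄ = -36.125 − (-3.077836)·11.75 = 0.039578
ŷ(16) = a + b·16 = 0.039578 + (-3.077836)·16 = -49.205805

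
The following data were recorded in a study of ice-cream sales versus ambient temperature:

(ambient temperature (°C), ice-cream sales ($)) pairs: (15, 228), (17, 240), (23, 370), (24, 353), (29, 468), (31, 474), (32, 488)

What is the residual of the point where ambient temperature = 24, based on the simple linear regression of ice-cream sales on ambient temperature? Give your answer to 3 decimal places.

n = 7, Σx = 171, Σy = 2621, Σxy = 68364, Σx² = 4445
Sxx = Σx² − (Σx)²/n = 4445 − 4177.285714 = 267.714286
Sxy = Σxy − (Σx)(Σy)/n = 68364 − 64027.285714 = 4336.714286
b = Sxy/Sxx = 4336.714286/267.714286 = 16.199039
a = ȳ − b·x̄ = 374.428571 − 16.199039·24.428571 = -21.290822
ŷ(24) = -21.290822 + 16.199039·24 = 367.486126
residual = y − ŷ = 353 − 367.486126 = -14.486126

-14.486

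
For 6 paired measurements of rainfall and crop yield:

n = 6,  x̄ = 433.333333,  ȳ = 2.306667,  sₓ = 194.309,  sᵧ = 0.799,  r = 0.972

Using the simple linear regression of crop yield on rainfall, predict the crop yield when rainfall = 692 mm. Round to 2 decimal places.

b = r · sᵧ/sₓ = 0.972 · 0.799/194.309 = 0.003997
a = ȳ − b·x̄ = 2.306667 − 0.003997·433.333333 = 0.574690
ŷ(692) = a + b·692 = 0.574690 + 0.003997·692 = 3.340524

3.34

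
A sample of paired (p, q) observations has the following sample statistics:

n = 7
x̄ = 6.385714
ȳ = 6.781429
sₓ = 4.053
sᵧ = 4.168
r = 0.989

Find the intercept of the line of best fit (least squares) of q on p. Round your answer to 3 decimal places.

b = r · sᵧ/sₓ = 0.989 · 4.168/4.053 = 1.017062
a = ȳ − b·x̄ = 6.781429 − 1.017062·6.385714 = 0.286762

0.287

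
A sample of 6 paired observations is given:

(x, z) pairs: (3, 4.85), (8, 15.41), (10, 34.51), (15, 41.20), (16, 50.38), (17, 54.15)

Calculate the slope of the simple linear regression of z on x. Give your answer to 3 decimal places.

n = 6, Σx = 69, Σy = 200.5, Σxy = 2827.56, Σx² = 943
Sxx = Σx² − (Σx)²/n = 943 − 793.5 = 149.5
Sxy = Σxy − (Σx)(Σy)/n = 2827.56 − 2305.75 = 521.81
b = Sxy/Sxx = 521.81/149.5 = 3.490368

3.490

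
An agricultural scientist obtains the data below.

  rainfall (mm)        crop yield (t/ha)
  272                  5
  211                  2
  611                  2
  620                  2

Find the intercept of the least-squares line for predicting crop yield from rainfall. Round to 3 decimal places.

n = 4, Σx = 1714, Σy = 11, Σxy = 4244, Σx² = 876226
Sxx = Σx² − (Σx)²/n = 876226 − 734449 = 141777
Sxy = Σxy − (Σx)(Σy)/n = 4244 − 4713.5 = -469.5
b = Sxy/Sxx = -469.5/141777 = -0.003312
a = ȳ − b·x̄ = 2.75 − (-0.003312)·428.5 = 4.168994

4.169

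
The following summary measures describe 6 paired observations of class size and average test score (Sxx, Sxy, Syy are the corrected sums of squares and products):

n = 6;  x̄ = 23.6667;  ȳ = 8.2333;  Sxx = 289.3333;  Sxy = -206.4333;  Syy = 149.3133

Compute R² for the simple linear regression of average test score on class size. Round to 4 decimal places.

R² = Sxy²/(Sxx·Syy) = (-206.4333)²/(289.3333·149.3133) = 0.986422

0.9864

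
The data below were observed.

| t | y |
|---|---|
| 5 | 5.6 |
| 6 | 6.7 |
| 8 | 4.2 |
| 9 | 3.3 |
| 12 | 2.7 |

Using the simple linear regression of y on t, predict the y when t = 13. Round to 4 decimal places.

n = 5, Σx = 40, Σy = 22.5, Σxy = 163.9, Σx² = 350
Sxx = Σx² − (Σx)²/n = 350 − 320 = 30
Sxy = Σxy − (Σx)(Σy)/n = 163.9 − 180 = -16.1
b = Sxy/Sxx = -16.1/30 = -0.536667
a = ȳ − b·x̄ = 4.5 − (-0.536667)·8 = 8.793333
ŷ(13) = a + b·13 = 8.793333 + (-0.536667)·13 = 1.816667

1.8167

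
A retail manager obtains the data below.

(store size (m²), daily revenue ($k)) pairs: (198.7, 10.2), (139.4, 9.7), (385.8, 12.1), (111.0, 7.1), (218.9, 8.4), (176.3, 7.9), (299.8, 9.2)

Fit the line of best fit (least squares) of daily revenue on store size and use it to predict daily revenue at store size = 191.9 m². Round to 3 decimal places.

n = 7, Σx = 1529.9, Σy = 64.6, Σxy = 14824.89, Σx² = 388955.63
Sxx = Σx² − (Σx)²/n = 388955.63 − 334370.572857 = 54585.057143
Sxy = Σxy − (Σx)(Σy)/n = 14824.89 − 14118.791429 = 706.098571
b = Sxy/Sxx = 706.098571/54585.057143 = 0.012936
a = ȳ − b·x̄ = 9.228571 − 0.012936·218.557143 = 6.401371
ŷ(191.9) = a + b·191.9 = 6.401371 + 0.012936·191.9 = 8.883741

8.884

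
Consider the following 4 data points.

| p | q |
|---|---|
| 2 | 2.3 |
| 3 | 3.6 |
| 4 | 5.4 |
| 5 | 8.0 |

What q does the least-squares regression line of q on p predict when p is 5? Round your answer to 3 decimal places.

7.660

n = 4, Σx = 14, Σy = 19.3, Σxy = 77, Σx² = 54
Sxx = Σx² − (Σx)²/n = 54 − 49 = 5
Sxy = Σxy − (Σx)(Σy)/n = 77 − 67.55 = 9.45
b = Sxy/Sxx = 9.45/5 = 1.89
a = ȳ − b·x̄ = 4.825 − 1.89·3.5 = -1.79
ŷ(5) = a + b·5 = -1.79 + 1.89·5 = 7.66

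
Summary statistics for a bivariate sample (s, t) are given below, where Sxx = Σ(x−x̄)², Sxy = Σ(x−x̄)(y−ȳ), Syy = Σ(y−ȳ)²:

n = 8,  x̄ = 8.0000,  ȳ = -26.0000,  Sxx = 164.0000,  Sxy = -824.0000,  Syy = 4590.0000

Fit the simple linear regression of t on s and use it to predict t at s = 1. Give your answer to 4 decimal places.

b = Sxy/Sxx = -824/164 = -5.024390
a = ȳ − b·x̄ = -26 − (-5.024390)·8 = 14.195122
ŷ(1) = a + b·1 = 14.195122 + (-5.024390)·1 = 9.170732

9.1707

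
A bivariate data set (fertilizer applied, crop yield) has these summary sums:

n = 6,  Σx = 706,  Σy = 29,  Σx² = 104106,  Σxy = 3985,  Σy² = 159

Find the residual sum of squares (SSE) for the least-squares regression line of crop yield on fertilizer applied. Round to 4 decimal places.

Sxx = Σx² − (Σx)²/n = 104106 − 83072.666667 = 21033.333333
Sxy = Σxy − (Σx)(Σy)/n = 3985 − 3412.333333 = 572.666667
Syy = Σy² − (Σy)²/n = 159 − 140.166667 = 18.833333
b = Sxy/Sxx = 572.666667/21033.333333 = 0.027227
SSE = Syy − b·Sxy = 18.833333 − 0.027227·572.666667 = 3.241553

3.2416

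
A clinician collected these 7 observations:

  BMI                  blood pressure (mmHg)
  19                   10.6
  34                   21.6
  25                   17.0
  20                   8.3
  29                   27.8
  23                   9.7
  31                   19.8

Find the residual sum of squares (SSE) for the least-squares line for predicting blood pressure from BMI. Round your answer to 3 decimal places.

n = 7, Σx = 181, Σy = 114.8, Σxy = 3169.9, Σx² = 4873, Σy² = 2195.78
Sxx = Σx² − (Σx)²/n = 4873 − 4680.142857 = 192.857143
Sxy = Σxy − (Σx)(Σy)/n = 3169.9 − 2968.4 = 201.5
Syy = Σy² − (Σy)²/n = 2195.78 − 1882.72 = 313.06
b = Sxy/Sxx = 201.5/192.857143 = 1.044815
SSE = Syy − b·Sxy = 313.06 − 1.044815·201.5 = 102.529815

102.530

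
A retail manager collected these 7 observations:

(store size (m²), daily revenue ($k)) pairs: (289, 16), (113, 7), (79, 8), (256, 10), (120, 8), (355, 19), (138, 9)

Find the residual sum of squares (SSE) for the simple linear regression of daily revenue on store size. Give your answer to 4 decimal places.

n = 7, Σx = 1350, Σy = 77, Σxy = 17554, Σx² = 327536, Σy² = 975
Sxx = Σx² − (Σx)²/n = 327536 − 260357.142857 = 67178.857143
Sxy = Σxy − (Σx)(Σy)/n = 17554 − 14850 = 2704
Syy = Σy² − (Σy)²/n = 975 − 847 = 128
b = Sxy/Sxx = 2704/67178.857143 = 0.040251
SSE = Syy − b·Sxy = 128 − 0.040251·2704 = 19.161947

19.1619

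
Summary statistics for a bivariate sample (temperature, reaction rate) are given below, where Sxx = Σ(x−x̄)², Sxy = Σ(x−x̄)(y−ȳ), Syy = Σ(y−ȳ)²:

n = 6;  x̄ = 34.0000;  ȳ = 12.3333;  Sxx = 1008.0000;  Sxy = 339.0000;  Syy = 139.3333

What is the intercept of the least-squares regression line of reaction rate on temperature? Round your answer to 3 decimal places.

0.899

b = Sxy/Sxx = 339/1008 = 0.336310
a = ȳ − b·x̄ = 12.3333 − 0.336310·34 = 0.898776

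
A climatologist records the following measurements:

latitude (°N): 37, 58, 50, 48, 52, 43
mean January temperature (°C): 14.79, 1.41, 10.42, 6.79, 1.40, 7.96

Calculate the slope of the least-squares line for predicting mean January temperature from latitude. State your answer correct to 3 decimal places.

n = 6, Σx = 288, Σy = 42.77, Σxy = 1891.01, Σx² = 14090
Sxx = Σx² − (Σx)²/n = 14090 − 13824 = 266
Sxy = Σxy − (Σx)(Σy)/n = 1891.01 − 2052.96 = -161.95
b = Sxy/Sxx = -161.95/266 = -0.608835

-0.609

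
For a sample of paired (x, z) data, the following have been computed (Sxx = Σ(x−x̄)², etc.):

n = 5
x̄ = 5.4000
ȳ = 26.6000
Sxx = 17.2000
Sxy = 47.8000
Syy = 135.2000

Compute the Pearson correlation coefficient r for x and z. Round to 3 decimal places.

0.991

r = Sxy/√(Sxx·Syy) = 47.8/√(2325.44) = 47.8/48.222816 = 0.991232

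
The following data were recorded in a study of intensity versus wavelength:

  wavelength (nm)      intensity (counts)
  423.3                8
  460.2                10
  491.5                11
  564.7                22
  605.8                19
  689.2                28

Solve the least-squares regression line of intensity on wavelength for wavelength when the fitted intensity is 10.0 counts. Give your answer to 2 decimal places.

456.40

n = 6, Σx = 3234.7, Σy = 98, Σxy = 56626.1, Σx² = 1793415.55
Sxx = Σx² − (Σx)²/n = 1793415.55 − 1743880.681667 = 49534.868333
Sxy = Σxy − (Σx)(Σy)/n = 56626.1 − 52833.433333 = 3792.666667
b = Sxy/Sxx = 3792.666667/49534.868333 = 0.076566
a = ȳ − b·x̄ = 16.333333 − 0.076566·539.116667 = -24.944455
Set a + b·x = 10.0: x = (10.0 − (-24.944455)) / 0.076566 = 456.398922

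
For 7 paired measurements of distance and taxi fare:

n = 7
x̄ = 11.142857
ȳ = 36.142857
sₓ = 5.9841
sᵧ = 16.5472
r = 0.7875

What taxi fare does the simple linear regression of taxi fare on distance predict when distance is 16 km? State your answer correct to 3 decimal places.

46.720

b = r · sᵧ/sₓ = 0.7875 · 16.5472/5.9841 = 2.177591
a = ȳ − b·x̄ = 36.142857 − 2.177591·11.142857 = 11.878276
ŷ(16) = a + b·16 = 11.878276 + 2.177591·16 = 46.719726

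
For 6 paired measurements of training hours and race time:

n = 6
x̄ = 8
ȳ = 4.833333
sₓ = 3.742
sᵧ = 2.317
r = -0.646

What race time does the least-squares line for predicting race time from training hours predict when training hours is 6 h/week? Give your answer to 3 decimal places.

b = r · sᵧ/sₓ = -0.646 · 2.317/3.742 = -0.399995
a = ȳ − b·x̄ = 4.833333 − (-0.399995)·8 = 8.033295
ŷ(6) = a + b·6 = 8.033295 + (-0.399995)·6 = 5.633323

5.633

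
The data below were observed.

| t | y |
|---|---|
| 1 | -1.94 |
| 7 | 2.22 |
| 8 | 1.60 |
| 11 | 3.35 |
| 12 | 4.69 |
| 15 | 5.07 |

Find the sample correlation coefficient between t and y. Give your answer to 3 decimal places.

n = 6, Σx = 54, Σy = 14.99, Σxy = 195.58, Σx² = 604, Σy² = 70.1755
Sxx = Σx² − (Σx)²/n = 604 − 486 = 118
Sxy = Σxy − (Σx)(Σy)/n = 195.58 − 134.91 = 60.67
Syy = Σy² − (Σy)²/n = 70.1755 − 37.450017 = 32.725483
r = Sxy/√(Sxx·Syy) = 60.67/√(3861.607033) = 60.67/62.141830 = 0.976315

0.976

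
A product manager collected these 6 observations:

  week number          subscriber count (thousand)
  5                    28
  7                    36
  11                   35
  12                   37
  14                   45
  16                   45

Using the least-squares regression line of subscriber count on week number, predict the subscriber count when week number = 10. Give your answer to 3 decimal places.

36.489

n = 6, Σx = 65, Σy = 226, Σxy = 2571, Σx² = 791
Sxx = Σx² − (Σx)²/n = 791 − 704.166667 = 86.833333
Sxy = Σxy − (Σx)(Σy)/n = 2571 − 2448.333333 = 122.666667
b = Sxy/Sxx = 122.666667/86.833333 = 1.412668
a = ȳ − b·x̄ = 37.666667 − 1.412668·10.833333 = 22.362764
ŷ(10) = a + b·10 = 22.362764 + 1.412668·10 = 36.489443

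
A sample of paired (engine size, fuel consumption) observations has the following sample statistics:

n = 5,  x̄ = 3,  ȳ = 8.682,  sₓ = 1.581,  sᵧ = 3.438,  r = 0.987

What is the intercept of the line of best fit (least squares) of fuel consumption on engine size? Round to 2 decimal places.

b = r · sᵧ/sₓ = 0.987 · 3.438/1.581 = 2.146304
a = ȳ − b·x̄ = 8.682 − 2.146304·3 = 2.243089

2.24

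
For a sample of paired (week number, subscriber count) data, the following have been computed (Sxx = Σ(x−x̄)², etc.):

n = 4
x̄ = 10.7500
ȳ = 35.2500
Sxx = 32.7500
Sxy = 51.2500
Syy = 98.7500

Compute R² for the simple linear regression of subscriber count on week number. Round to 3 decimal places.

0.812

R² = Sxy²/(Sxx·Syy) = (51.25)²/(32.75·98.75) = 0.812156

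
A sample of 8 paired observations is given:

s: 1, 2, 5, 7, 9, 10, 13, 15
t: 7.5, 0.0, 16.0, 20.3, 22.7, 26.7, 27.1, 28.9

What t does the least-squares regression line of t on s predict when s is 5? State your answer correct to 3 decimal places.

13.413

n = 8, Σx = 62, Σy = 149.2, Σxy = 1486.7, Σx² = 654
Sxx = Σx² − (Σx)²/n = 654 − 480.5 = 173.5
Sxy = Σxy − (Σx)(Σy)/n = 1486.7 − 1156.3 = 330.4
b = Sxy/Sxx = 330.4/173.5 = 1.904323
a = ȳ − b·x̄ = 18.65 − 1.904323·7.75 = 3.891499
ŷ(5) = a + b·5 = 3.891499 + 1.904323·5 = 13.413112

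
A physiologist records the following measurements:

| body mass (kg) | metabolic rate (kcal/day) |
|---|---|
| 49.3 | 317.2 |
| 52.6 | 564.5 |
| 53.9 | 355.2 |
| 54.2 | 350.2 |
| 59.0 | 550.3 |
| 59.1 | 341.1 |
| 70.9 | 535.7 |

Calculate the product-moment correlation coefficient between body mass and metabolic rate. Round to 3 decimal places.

0.473

n = 7, Σx = 399, Σy = 3014.2, Σxy = 174064.62, Σx² = 23040.72, Σy² = 1374236.96
Sxx = Σx² − (Σx)²/n = 23040.72 − 22743 = 297.72
Sxy = Σxy − (Σx)(Σy)/n = 174064.62 − 171809.4 = 2255.22
Syy = Σy² − (Σy)²/n = 1374236.96 − 1297914.52 = 76322.44
r = Sxy/√(Sxx·Syy) = 2255.22/√(22722716.8368) = 2255.22/4766.835096 = 0.473106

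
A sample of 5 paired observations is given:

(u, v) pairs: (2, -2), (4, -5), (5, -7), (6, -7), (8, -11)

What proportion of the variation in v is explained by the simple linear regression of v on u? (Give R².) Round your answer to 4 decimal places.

n = 5, Σx = 25, Σy = -32, Σxy = -189, Σx² = 145, Σy² = 248
Sxx = Σx² − (Σx)²/n = 145 − 125 = 20
Sxy = Σxy − (Σx)(Σy)/n = -189 − (-160) = -29
Syy = Σy² − (Σy)²/n = 248 − 204.8 = 43.2
R² = Sxy²/(Sxx·Syy) = (-29)²/(20·43.2) = 0.973380

0.9734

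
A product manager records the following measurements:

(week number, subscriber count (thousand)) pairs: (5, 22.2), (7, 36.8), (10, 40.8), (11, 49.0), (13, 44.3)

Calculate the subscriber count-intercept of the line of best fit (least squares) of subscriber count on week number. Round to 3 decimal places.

12.693

n = 5, Σx = 46, Σy = 193.1, Σxy = 1891.5, Σx² = 464
Sxx = Σx² − (Σx)²/n = 464 − 423.2 = 40.8
Sxy = Σxy − (Σx)(Σy)/n = 1891.5 − 1776.52 = 114.98
b = Sxy/Sxx = 114.98/40.8 = 2.818137
a = ȳ − b·x̄ = 38.62 − 2.818137·9.2 = 12.693137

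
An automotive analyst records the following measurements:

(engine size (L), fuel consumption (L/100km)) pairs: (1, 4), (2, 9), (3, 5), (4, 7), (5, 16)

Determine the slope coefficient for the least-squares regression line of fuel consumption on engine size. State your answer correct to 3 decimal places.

2.200

n = 5, Σx = 15, Σy = 41, Σxy = 145, Σx² = 55
Sxx = Σx² − (Σx)²/n = 55 − 45 = 10
Sxy = Σxy − (Σx)(Σy)/n = 145 − 123 = 22
b = Sxy/Sxx = 22/10 = 2.2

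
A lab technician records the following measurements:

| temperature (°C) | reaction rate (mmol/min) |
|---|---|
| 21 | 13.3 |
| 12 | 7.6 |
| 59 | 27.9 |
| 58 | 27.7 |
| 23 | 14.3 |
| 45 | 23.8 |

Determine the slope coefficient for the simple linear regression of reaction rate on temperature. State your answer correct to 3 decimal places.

n = 6, Σx = 218, Σy = 114.6, Σxy = 5023.1, Σx² = 9984
Sxx = Σx² − (Σx)²/n = 9984 − 7920.666667 = 2063.333333
Sxy = Σxy − (Σx)(Σy)/n = 5023.1 − 4163.8 = 859.3
b = Sxy/Sxx = 859.3/2063.333333 = 0.416462

0.416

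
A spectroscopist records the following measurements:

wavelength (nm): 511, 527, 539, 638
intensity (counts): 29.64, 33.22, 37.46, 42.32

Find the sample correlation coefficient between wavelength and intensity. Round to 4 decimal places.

0.9111

n = 4, Σx = 2215, Σy = 142.64, Σxy = 79844.08, Σx² = 1236415, Σy² = 5176.332
Sxx = Σx² − (Σx)²/n = 1236415 − 1226556.25 = 9858.75
Sxy = Σxy − (Σx)(Σy)/n = 79844.08 − 78986.9 = 857.18
Syy = Σy² − (Σy)²/n = 5176.332 − 5086.5424 = 89.7896
r = Sxy/√(Sxx·Syy) = 857.18/√(885213.219) = 857.18/940.857704 = 0.911062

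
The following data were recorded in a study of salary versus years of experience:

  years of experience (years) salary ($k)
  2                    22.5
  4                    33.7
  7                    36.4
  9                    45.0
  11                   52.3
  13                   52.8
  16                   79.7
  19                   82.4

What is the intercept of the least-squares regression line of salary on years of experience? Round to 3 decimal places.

14.545

n = 8, Σx = 81, Σy = 404.8, Σxy = 4942.1, Σx² = 1057
Sxx = Σx² − (Σx)²/n = 1057 − 820.125 = 236.875
Sxy = Σxy − (Σx)(Σy)/n = 4942.1 − 4098.6 = 843.5
b = Sxy/Sxx = 843.5/236.875 = 3.560950
a = ȳ − b·x̄ = 50.6 − 3.560950·10.125 = 14.545383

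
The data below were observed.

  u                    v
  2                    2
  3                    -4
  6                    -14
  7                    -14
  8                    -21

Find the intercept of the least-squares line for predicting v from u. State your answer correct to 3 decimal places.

n = 5, Σx = 26, Σy = -51, Σxy = -358, Σx² = 162
Sxx = Σx² − (Σx)²/n = 162 − 135.2 = 26.8
Sxy = Σxy − (Σx)(Σy)/n = -358 − (-265.2) = -92.8
b = Sxy/Sxx = -92.8/26.8 = -3.462687
a = ȳ − b·x̄ = -10.2 − (-3.462687)·5.2 = 7.805970

7.806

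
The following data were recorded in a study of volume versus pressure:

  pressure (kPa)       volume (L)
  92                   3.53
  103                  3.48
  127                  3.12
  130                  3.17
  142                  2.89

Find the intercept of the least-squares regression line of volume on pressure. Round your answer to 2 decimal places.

4.74

n = 5, Σx = 594, Σy = 16.19, Σxy = 1901.92, Σx² = 72266
Sxx = Σx² − (Σx)²/n = 72266 − 70567.2 = 1698.8
Sxy = Σxy − (Σx)(Σy)/n = 1901.92 − 1923.372 = -21.452
b = Sxy/Sxx = -21.452/1698.8 = -0.012628
a = ȳ − b·x̄ = 3.238 − (-0.012628)·118.8 = 4.738175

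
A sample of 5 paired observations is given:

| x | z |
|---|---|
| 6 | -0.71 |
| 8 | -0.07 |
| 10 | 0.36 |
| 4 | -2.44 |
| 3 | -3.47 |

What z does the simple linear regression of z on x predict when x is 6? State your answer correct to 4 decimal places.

n = 5, Σx = 31, Σy = -6.33, Σxy = -21.39, Σx² = 225
Sxx = Σx² − (Σx)²/n = 225 − 192.2 = 32.8
Sxy = Σxy − (Σx)(Σy)/n = -21.39 − (-39.246) = 17.856
b = Sxy/Sxx = 17.856/32.8 = 0.544390
a = ȳ − b·x̄ = -1.266 − 0.544390·6.2 = -4.641220
ŷ(6) = a + b·6 = -4.641220 + 0.544390·6 = -1.374878

-1.3749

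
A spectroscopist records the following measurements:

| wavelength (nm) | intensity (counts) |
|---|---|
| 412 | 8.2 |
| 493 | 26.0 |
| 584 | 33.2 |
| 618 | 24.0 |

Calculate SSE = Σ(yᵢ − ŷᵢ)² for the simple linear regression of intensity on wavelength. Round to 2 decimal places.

n = 4, Σx = 2107, Σy = 91.4, Σxy = 50417.2, Σx² = 1135773, Σy² = 2421.48
Sxx = Σx² − (Σx)²/n = 1135773 − 1109862.25 = 25910.75
Sxy = Σxy − (Σx)(Σy)/n = 50417.2 − 48144.95 = 2272.25
Syy = Σy² − (Σy)²/n = 2421.48 − 2088.49 = 332.99
b = Sxy/Sxx = 2272.25/25910.75 = 0.087695
SSE = Syy − b·Sxy = 332.99 − 0.087695·2272.25 = 133.724442

133.72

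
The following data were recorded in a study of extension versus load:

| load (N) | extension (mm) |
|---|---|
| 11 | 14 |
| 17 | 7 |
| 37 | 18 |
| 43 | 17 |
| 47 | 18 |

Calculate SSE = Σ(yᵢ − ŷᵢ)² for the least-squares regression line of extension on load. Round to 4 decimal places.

n = 5, Σx = 155, Σy = 74, Σxy = 2516, Σx² = 5837, Σy² = 1182
Sxx = Σx² − (Σx)²/n = 5837 − 4805 = 1032
Sxy = Σxy − (Σx)(Σy)/n = 2516 − 2294 = 222
Syy = Σy² − (Σy)²/n = 1182 − 1095.2 = 86.8
b = Sxy/Sxx = 222/1032 = 0.215116
SSE = Syy − b·Sxy = 86.8 − 0.215116·222 = 39.044186

39.0442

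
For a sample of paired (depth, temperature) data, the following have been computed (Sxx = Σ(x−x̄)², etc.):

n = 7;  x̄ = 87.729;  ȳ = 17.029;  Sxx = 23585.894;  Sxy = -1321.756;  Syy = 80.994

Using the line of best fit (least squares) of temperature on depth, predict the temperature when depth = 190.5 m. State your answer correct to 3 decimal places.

11.270

b = Sxy/Sxx = -1321.756/23585.894 = -0.056040
a = ȳ − b·x̄ = 17.029 − (-0.056040)·87.729 = 21.945342
ŷ(190.5) = a + b·190.5 = 21.945342 + (-0.056040)·190.5 = 11.269702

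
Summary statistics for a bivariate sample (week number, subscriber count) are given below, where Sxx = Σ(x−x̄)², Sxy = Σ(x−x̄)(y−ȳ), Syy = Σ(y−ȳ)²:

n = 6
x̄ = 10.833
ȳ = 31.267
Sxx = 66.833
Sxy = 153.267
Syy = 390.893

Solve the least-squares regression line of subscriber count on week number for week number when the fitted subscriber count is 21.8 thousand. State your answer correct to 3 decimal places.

b = Sxy/Sxx = 153.267/66.833 = 2.293283
a = ȳ − b·x̄ = 31.267 − 2.293283·10.833 = 6.423862
Set a + b·x = 21.8: x = (21.8 − 6.423862) / 2.293283 = 6.704858

6.705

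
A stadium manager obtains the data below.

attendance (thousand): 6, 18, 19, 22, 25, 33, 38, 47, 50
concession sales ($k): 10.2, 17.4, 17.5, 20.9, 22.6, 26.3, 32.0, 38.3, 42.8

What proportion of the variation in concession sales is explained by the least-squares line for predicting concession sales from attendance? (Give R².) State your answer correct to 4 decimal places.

0.9873

n = 9, Σx = 258, Σy = 228, Σxy = 7755.7, Σx² = 9072, Σy² = 6675.04
Sxx = Σx² − (Σx)²/n = 9072 − 7396 = 1676
Sxy = Σxy − (Σx)(Σy)/n = 7755.7 − 6536 = 1219.7
Syy = Σy² − (Σy)²/n = 6675.04 − 5776 = 899.04
R² = Sxy²/(Sxx·Syy) = (1219.7)²/(1676·899.04) = 0.987309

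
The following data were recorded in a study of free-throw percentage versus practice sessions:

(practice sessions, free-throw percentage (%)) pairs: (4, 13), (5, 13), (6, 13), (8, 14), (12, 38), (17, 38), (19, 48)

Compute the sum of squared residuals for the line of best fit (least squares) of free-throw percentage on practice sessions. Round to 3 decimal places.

133.106

n = 7, Σx = 71, Σy = 177, Σxy = 2321, Σx² = 935, Σy² = 5895
Sxx = Σx² − (Σx)²/n = 935 − 720.142857 = 214.857143
Sxy = Σxy − (Σx)(Σy)/n = 2321 − 1795.285714 = 525.714286
Syy = Σy² − (Σy)²/n = 5895 − 4475.571429 = 1419.428571
b = Sxy/Sxx = 525.714286/214.857143 = 2.446809
SSE = Syy − b·Sxy = 1419.428571 − 2.446809·525.714286 = 133.106383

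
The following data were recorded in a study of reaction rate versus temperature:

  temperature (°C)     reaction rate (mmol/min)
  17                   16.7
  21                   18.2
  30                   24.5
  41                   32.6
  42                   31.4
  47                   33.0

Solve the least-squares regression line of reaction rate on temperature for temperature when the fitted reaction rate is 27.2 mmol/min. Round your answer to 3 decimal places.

34.905

n = 6, Σx = 198, Σy = 156.4, Σxy = 5607.5, Σx² = 7284
Sxx = Σx² − (Σx)²/n = 7284 − 6534 = 750
Sxy = Σxy − (Σx)(Σy)/n = 5607.5 − 5161.2 = 446.3
b = Sxy/Sxx = 446.3/750 = 0.595067
a = ȳ − b·x̄ = 26.066667 − 0.595067·33 = 6.429467
Set a + b·x = 27.2: x = (27.2 − 6.429467) / 0.595067 = 34.904549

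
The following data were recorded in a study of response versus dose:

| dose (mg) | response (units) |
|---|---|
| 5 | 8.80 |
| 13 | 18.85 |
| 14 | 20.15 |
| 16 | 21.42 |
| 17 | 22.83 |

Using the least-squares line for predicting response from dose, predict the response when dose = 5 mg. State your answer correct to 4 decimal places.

n = 5, Σx = 65, Σy = 92.05, Σxy = 1301.98, Σx² = 935
Sxx = Σx² − (Σx)²/n = 935 − 845 = 90
Sxy = Σxy − (Σx)(Σy)/n = 1301.98 − 1196.65 = 105.33
b = Sxy/Sxx = 105.33/90 = 1.170333
a = ȳ − b·x̄ = 18.41 − 1.170333·13 = 3.195667
ŷ(5) = a + b·5 = 3.195667 + 1.170333·5 = 9.047333

9.0473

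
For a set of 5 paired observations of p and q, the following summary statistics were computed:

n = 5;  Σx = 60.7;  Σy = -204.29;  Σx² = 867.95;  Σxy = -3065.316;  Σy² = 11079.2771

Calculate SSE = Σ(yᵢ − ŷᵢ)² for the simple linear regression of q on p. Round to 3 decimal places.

118.926

Sxx = Σx² − (Σx)²/n = 867.95 − 736.898 = 131.052
Sxy = Σxy − (Σx)(Σy)/n = -3065.316 − (-2480.0806) = -585.2354
Syy = Σy² − (Σy)²/n = 11079.2771 − 8346.88082 = 2732.39628
b = Sxy/Sxx = -585.2354/131.052 = -4.465673
SSE = Syy − b·Sxy = 2732.39628 − (-4.465673)·(-585.2354) = 118.926257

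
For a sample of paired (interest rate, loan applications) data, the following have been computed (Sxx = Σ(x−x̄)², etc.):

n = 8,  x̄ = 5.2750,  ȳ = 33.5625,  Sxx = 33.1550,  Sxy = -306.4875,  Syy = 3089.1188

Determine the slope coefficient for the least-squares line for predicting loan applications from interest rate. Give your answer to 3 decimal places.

-9.244

b = Sxy/Sxx = -306.4875/33.155 = -9.244081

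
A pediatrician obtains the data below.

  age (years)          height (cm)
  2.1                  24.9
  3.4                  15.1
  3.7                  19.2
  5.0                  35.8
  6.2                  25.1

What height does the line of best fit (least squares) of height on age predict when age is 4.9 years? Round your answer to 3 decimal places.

n = 5, Σx = 20.4, Σy = 120.1, Σxy = 509.29, Σx² = 93.1
Sxx = Σx² − (Σx)²/n = 93.1 − 83.232 = 9.868
Sxy = Σxy − (Σx)(Σy)/n = 509.29 − 490.008 = 19.282
b = Sxy/Sxx = 19.282/9.868 = 1.953993
a = ȳ − b·x̄ = 24.02 − 1.953993·4.08 = 16.047710
ŷ(4.9) = a + b·4.9 = 16.047710 + 1.953993·4.9 = 25.622274

25.622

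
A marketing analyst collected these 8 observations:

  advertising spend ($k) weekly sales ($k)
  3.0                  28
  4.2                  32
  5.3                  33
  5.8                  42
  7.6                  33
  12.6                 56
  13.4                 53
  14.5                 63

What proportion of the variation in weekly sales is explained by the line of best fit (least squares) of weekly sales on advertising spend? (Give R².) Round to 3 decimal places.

n = 8, Σx = 66.4, Σy = 340, Σxy = 3217, Σx² = 694.7, Σy² = 15664
Sxx = Σx² − (Σx)²/n = 694.7 − 551.12 = 143.58
Sxy = Σxy − (Σx)(Σy)/n = 3217 − 2822 = 395
Syy = Σy² − (Σy)²/n = 15664 − 14450 = 1214
R² = Sxy²/(Sxx·Syy) = (395)²/(143.58·1214) = 0.895121

0.895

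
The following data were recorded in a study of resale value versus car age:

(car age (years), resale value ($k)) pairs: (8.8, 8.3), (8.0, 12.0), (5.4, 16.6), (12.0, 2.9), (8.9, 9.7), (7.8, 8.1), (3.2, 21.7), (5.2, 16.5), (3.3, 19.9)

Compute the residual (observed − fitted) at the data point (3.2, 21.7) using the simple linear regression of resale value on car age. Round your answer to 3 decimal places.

n = 9, Σx = 62.6, Σy = 115.7, Σxy = 663.9, Σx² = 502.82
Sxx = Σx² − (Σx)²/n = 502.82 − 435.417778 = 67.402222
Sxy = Σxy − (Σx)(Σy)/n = 663.9 − 804.757778 = -140.857778
b = Sxy/Sxx = -140.857778/67.402222 = -2.089809
a = ȳ − b·x̄ = 12.855556 − (-2.089809)·6.955556 = 27.391339
ŷ(3.2) = 27.391339 + (-2.089809)·3.2 = 20.703950
residual = y − ŷ = 21.7 − 20.703950 = 0.996050

0.996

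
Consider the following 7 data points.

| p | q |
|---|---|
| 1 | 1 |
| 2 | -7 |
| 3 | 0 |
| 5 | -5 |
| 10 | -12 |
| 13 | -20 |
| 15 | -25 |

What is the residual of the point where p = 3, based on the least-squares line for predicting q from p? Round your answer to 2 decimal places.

3.04

n = 7, Σx = 49, Σy = -68, Σxy = -793, Σx² = 533
Sxx = Σx² − (Σx)²/n = 533 − 343 = 190
Sxy = Σxy − (Σx)(Σy)/n = -793 − (-476) = -317
b = Sxy/Sxx = -317/190 = -1.668421
a = ȳ − b·x̄ = -9.714286 − (-1.668421)·7 = 1.964662
ŷ(3) = 1.964662 + (-1.668421)·3 = -3.040602
residual = y − ŷ = 0 − (-3.040602) = 3.040602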